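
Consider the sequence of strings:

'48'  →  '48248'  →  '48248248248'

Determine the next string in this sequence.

Every step duplicates the string with '2' between the halves.
One more doubling of 48248248248 gives the answer.

48248248248248248248248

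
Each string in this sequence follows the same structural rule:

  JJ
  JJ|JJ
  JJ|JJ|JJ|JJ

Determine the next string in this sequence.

Every step duplicates the string with '|' between the halves.
So the next term is two copies of JJ|JJ|JJ|JJ with '|' between the halves.

JJ|JJ|JJ|JJ|JJ|JJ|JJ|JJ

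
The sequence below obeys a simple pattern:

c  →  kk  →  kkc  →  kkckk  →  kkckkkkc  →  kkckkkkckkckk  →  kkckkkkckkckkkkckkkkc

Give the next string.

This is a Fibonacci-style word recurrence s(k) = s(k−1)·s(k−2): e.g. kk·c = kkc.
Continuing: kkckkkkckkckkkkckkkkc · kkckkkkckkckk gives term 8.

kkckkkkckkckkkkckkkkckkckkkkckkckk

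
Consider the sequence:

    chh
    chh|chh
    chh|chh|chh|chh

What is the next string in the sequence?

chh|chh|chh|chh|chh|chh|chh|chh

Every step duplicates the string with '|' between the halves.
One more doubling of chh|chh|chh|chh gives the answer.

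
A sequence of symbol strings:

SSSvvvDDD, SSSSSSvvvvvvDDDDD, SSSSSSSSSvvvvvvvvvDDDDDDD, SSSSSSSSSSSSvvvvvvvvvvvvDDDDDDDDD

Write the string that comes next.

The n-th term is 3n S's then 3n v's then 2n+1 D's (n = 1, 2, …).
At n = 5 the blocks have lengths 15, 15, 11.

SSSSSSSSSSSSSSSvvvvvvvvvvvvvvvDDDDDDDDDDD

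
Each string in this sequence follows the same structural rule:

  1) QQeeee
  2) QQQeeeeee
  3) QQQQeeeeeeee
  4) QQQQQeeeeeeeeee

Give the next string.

Reading off run lengths: Q runs 2, 3, 4, 5; e runs 4, 6, 8, 10 — each is linear in n, where the shown terms are n = 2, 3, 4, 5.
Setting n = 6 gives 6, 12 characters in each block.

QQQQQQeeeeeeeeeeee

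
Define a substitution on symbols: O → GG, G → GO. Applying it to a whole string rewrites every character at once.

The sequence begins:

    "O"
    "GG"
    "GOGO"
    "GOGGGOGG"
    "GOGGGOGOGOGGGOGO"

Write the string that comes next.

Rewriting the 16 symbols of GOGGGOGOGOGGGOGO one by one yields GO GG GO GO GO GG GO GG GO GG GO GO GO GG GO GG; concatenated:

GOGGGOGOGOGGGOGGGOGGGOGOGOGGGOGG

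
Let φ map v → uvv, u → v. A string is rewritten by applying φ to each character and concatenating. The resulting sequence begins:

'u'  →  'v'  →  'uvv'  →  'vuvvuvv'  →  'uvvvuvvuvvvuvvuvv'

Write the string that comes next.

vuvvuvvuvvvuvvuvvvuvvuvvuvvvuvvuvvvuvvuvv

φ(uvvvuvvuvvvuvvuvv) expands symbol-by-symbol to v uvv uvv uvv v uvv uvv v uvv uvv uvv v uvv uvv v uvv uvv; joining the 17 pieces gives the next term.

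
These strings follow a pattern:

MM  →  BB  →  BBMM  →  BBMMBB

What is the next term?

Each term (from the third on) is the previous term followed by the one before it: term 3 = BB·MM = BBMM.
So term 5 is BBMMBB·BBMM.

BBMMBBBBMM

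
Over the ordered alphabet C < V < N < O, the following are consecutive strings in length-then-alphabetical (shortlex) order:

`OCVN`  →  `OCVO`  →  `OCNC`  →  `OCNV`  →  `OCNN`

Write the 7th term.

OCOC

Stepping forward 2 times from OCNN: OCNN → OCNO, then the target.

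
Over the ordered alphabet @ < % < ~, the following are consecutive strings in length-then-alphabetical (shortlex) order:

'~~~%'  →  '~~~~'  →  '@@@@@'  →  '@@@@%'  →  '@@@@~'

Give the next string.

@@@%@

The successor of @@@@~ increments the rightmost position that isn't already ~ and resets every position after it to @.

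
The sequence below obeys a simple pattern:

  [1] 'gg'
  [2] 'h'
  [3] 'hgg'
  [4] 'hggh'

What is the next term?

This is a Fibonacci-style word recurrence s(k) = s(k−1)·s(k−2): e.g. h·gg = hgg.
So term 5 is hggh·hgg.

hgghhgg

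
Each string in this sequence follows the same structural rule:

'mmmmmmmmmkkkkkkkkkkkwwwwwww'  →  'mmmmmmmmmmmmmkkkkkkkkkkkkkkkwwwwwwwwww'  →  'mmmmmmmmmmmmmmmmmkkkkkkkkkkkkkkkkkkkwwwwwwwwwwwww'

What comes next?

mmmmmmmmmmmmmmmmmmmmmkkkkkkkkkkkkkkkkkkkkkkkwwwwwwwwwwwwwwww

Term n consists of 4n+1 m's, followed by 4n+3 k's, followed by 3n+1 w's, where the shown terms are n = 2, 3, 4.
Setting n = 5 gives 21, 23, 16 characters in each block.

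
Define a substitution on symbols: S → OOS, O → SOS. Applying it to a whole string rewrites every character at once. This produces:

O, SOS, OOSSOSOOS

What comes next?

Rewriting each symbol of OOSSOSOOS: O→SOS, O→SOS, S→OOS, S→OOS, O→SOS, S→OOS, O→SOS, O→SOS, S→OOS, which concatenates to SOS SOS OOS OOS SOS OOS SOS SOS OOS.

SOSSOSOOSOOSSOSOOSSOSSOSOOS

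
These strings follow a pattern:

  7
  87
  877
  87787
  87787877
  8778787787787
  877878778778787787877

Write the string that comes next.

Each term (from the third on) is the previous term followed by the one before it: term 3 = 87·7 = 877.
So term 8 is 877878778778787787877·8778787787787.

8778787787787877878778778787787787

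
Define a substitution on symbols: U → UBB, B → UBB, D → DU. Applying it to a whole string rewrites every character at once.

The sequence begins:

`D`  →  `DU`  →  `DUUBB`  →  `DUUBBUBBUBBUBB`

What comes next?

Rewriting the 14 symbols of DUUBBUBBUBBUBB one by one yields DU UBB UBB UBB UBB UBB UBB UBB UBB UBB UBB UBB UBB UBB; concatenated:

DUUBBUBBUBBUBBUBBUBBUBBUBBUBBUBBUBBUBBUBB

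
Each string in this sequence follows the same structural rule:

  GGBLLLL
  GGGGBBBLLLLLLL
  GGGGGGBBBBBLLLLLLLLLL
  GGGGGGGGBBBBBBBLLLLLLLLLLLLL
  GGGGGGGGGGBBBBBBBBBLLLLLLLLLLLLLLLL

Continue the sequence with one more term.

Each string has the form G^{2n} B^{2n-1} L^{3n+1} (n = 1, 2, …).
Setting n = 6 gives 12, 11, 19 characters in each block.

GGGGGGGGGGGGBBBBBBBBBBBLLLLLLLLLLLLLLLLLLL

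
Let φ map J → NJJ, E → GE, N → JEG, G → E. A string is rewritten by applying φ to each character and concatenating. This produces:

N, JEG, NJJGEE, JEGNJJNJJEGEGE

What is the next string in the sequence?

NJJGEEJEGNJJNJJJEGNJJNJJGEEGEEGE

Applying the rule to each of the 14 symbols of JEGNJJNJJEGEGE gives the pieces NJJ GE E JEG NJJ NJJ JEG NJJ NJJ GE E GE E GE, which concatenate to the answer.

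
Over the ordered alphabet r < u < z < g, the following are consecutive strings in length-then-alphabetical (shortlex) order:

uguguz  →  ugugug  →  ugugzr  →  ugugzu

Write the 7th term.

uguggr

Advancing 3 positions from ugugzu through ugugzu → ugugzz → ugugzg reaches term 7.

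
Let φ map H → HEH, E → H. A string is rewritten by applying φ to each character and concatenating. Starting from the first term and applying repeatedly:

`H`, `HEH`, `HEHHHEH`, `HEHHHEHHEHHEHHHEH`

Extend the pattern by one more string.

HEHHHEHHEHHEHHHEHHEHHHEHHEHHHEHHEHHEHHHEH

φ(HEHHHEHHEHHEHHHEH) expands symbol-by-symbol to HEH H HEH HEH HEH H HEH HEH H HEH HEH H HEH HEH HEH H HEH; joining the 17 pieces gives the next term.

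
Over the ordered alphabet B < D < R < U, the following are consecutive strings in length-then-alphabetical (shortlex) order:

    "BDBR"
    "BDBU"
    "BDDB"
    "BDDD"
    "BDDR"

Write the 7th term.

BDRB

Advancing 2 positions from BDDR through BDDR → BDDU reaches term 7.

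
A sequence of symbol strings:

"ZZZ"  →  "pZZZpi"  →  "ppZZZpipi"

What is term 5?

s(k+1) = p·s(k)·pi, so each term gains p as a prefix and pi as a suffix.
From ppZZZpipi, 2 further steps: ppZZZpipi → pppZZZpipipi → (answer).

ppppZZZpipipipi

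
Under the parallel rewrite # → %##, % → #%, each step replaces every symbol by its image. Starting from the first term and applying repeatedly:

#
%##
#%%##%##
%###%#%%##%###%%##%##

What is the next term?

Rewriting the 21 symbols of %###%#%%##%###%%##%## one by one yields #% %## %## %## #% %## #% #% %## %## #% %## %## %## #% #% %## %## #% %## %##; concatenated:

#%%##%##%###%%###%#%%##%###%%##%##%###%#%%##%###%%##%##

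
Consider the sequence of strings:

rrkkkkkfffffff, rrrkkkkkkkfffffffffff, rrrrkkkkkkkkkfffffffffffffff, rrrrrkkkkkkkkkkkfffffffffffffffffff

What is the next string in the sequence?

rrrrrrkkkkkkkkkkkkkfffffffffffffffffffffff

Term n consists of n+1 r's, followed by 2n+3 k's, followed by 4n+3 f's (n = 1, 2, …).
Setting n = 5 gives 6, 13, 23 characters in each block.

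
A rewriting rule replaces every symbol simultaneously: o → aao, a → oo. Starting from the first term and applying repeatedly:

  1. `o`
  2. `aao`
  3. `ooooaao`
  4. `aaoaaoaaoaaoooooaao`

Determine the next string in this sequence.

ooooaaoooooaaoooooaaoooooaaoaaoaaoaaoaaoooooaao

Applying the rule to each of the 19 symbols of aaoaaoaaoaaoooooaao gives the pieces oo oo aao oo oo aao oo oo aao oo oo aao aao aao aao aao oo oo aao, which concatenate to the answer.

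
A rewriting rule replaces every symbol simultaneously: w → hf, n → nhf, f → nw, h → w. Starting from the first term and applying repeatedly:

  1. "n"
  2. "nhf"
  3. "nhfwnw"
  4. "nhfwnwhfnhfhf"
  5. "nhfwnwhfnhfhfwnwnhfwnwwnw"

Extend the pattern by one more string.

nhfwnwhfnhfhfwnwnhfwnwwnwhfnhfhfnhfwnwhfnhfhfhfnhfhf

Replace each of the 25 characters of nhfwnwhfnhfhfwnwnhfwnwwnw in place — nhf w nw hf nhf hf w nw nhf w nw w nw hf nhf hf nhf w nw hf nhf hf hf nhf hf — and concatenate.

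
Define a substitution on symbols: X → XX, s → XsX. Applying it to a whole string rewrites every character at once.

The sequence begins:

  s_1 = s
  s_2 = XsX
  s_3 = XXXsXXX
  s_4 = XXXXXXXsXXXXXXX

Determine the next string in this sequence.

XXXXXXXXXXXXXXXsXXXXXXXXXXXXXXX

Replace each of the 15 characters of XXXXXXXsXXXXXXX in place — XX XX XX XX XX XX XX XsX XX XX XX XX XX XX XX — and concatenate.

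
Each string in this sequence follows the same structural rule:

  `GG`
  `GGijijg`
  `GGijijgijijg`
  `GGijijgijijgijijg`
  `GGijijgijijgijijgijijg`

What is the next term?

GGijijgijijgijijgijijgijijg

Each term is the previous one with ijijg appended.
One more step from GGijijgijijgijijgijijg gives the answer.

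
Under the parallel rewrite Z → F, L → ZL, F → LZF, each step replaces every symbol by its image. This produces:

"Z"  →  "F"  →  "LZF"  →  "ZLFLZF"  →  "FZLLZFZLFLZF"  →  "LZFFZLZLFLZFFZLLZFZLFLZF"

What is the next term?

ZLFLZFLZFFZLFZLLZFZLFLZFLZFFZLZLFLZFFZLLZFZLFLZF

Replace each of the 24 characters of LZFFZLZLFLZFFZLLZFZLFLZF in place — ZL F LZF LZF F ZL F ZL LZF ZL F LZF LZF F ZL ZL F LZF F ZL LZF ZL F LZF — and concatenate.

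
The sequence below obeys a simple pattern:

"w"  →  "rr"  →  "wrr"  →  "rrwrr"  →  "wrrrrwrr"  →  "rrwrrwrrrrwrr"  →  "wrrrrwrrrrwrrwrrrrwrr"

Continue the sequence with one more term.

rrwrrwrrrrwrrwrrrrwrrrrwrrwrrrrwrr

This is a Fibonacci-style word recurrence s(k) = s(k−2)·s(k−1): e.g. w·rr = wrr.
Continuing: rrwrrwrrrrwrr · wrrrrwrrrrwrrwrrrrwrr gives term 8.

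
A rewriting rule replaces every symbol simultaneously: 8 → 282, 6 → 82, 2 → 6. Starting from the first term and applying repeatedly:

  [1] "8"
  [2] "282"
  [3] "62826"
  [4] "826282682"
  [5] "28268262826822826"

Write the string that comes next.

6282682282682628268228266282682

φ(28268262826822826) expands symbol-by-symbol to 6 282 6 82 282 6 82 6 282 6 82 282 6 6 282 6 82; joining the 17 pieces gives the next term.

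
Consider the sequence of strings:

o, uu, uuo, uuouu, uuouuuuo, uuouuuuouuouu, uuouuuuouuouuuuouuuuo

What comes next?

Each term (from the third on) is the previous term followed by the one before it: term 3 = uu·o = uuo.
Continuing: uuouuuuouuouuuuouuuuo · uuouuuuouuouu gives term 8.

uuouuuuouuouuuuouuuuouuouuuuouuouu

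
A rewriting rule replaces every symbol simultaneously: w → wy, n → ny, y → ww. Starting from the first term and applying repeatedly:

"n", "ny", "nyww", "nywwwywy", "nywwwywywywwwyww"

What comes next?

φ(nywwwywywywwwyww) expands symbol-by-symbol to ny ww wy wy wy ww wy ww wy ww wy wy wy ww wy wy; joining the 16 pieces gives the next term.

nywwwywywywwwywwwywwwywywywwwywy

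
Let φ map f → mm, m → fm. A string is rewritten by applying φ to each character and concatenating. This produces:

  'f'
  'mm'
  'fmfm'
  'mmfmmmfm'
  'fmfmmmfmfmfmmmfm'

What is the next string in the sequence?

Replace each of the 16 characters of fmfmmmfmfmfmmmfm in place — mm fm mm fm fm fm mm fm mm fm mm fm fm fm mm fm — and concatenate.

mmfmmmfmfmfmmmfmmmfmmmfmfmfmmmfm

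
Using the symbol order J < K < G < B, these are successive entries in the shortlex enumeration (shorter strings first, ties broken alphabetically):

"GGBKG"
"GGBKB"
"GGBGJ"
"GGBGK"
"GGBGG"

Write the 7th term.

Advancing 2 positions from GGBGG through GGBGG → GGBGB reaches term 7.

GGBBJ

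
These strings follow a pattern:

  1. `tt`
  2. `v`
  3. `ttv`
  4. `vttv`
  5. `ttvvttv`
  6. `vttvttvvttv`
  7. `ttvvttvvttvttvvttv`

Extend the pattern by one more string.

vttvttvvttvttvvttvvttvttvvttv

Each term (from the third on) is the two preceding terms concatenated in order: term 3 = tt·v = ttv.
The next term joins vttvttvvttv and ttvvttvvttvttvvttv.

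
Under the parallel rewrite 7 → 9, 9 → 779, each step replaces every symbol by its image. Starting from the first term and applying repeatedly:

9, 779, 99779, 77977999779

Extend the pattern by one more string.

997799977977977999779

Expanding 77977999779: 7→9, 7→9, 9→779, 7→9, 7→9, 9→779, 9→779, 9→779, 7→9, 7→9, 9→779. Concatenated: 9 9 779 9 9 779 779 779 9 9 779.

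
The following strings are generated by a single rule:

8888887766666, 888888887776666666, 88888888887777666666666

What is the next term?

The n-th term is 2n+2 8's then n 7's then 2n+1 6's, where the shown terms are n = 2, 3, 4.
At n = 5 the blocks have lengths 12, 5, 11.

8888888888887777766666666666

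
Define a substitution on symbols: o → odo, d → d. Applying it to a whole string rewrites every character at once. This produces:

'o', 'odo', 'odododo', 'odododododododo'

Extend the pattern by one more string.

φ(odododododododo) expands symbol-by-symbol to odo d odo d odo d odo d odo d odo d odo d odo; joining the 15 pieces gives the next term.

odododododododododododododododo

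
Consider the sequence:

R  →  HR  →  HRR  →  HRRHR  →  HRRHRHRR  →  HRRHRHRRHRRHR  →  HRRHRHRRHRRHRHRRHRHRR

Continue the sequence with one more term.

HRRHRHRRHRRHRHRRHRHRRHRRHRHRRHRRHR

Each term (from the third on) is the previous term followed by the one before it: term 3 = HR·R = HRR.
So term 8 is HRRHRHRRHRRHRHRRHRHRR·HRRHRHRRHRRHR.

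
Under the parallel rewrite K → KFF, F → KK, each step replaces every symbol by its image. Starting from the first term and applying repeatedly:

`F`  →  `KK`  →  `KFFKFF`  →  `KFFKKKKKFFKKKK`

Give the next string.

φ(KFFKKKKKFFKKKK) expands symbol-by-symbol to KFF KK KK KFF KFF KFF KFF KFF KK KK KFF KFF KFF KFF; joining the 14 pieces gives the next term.

KFFKKKKKFFKFFKFFKFFKFFKKKKKFFKFFKFFKFF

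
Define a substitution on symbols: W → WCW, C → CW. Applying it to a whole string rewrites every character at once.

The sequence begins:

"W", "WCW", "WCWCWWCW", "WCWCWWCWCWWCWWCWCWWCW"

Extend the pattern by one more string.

φ(WCWCWWCWCWWCWWCWCWWCW) expands symbol-by-symbol to WCW CW WCW CW WCW WCW CW WCW CW WCW WCW CW WCW WCW CW WCW CW WCW WCW CW WCW; joining the 21 pieces gives the next term.

WCWCWWCWCWWCWWCWCWWCWCWWCWWCWCWWCWWCWCWWCWCWWCWWCWCWWCW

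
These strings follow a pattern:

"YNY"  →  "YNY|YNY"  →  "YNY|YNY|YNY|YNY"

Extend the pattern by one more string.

YNY|YNY|YNY|YNY|YNY|YNY|YNY|YNY

Each string is two copies of the previous one joined by '|'.
One more doubling of YNY|YNY|YNY|YNY gives the answer.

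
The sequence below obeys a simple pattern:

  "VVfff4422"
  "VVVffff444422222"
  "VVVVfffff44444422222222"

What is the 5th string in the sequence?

Each string has the form V^{n+1} f^{n+2} 4^{2n} 2^{3n-1} (n = 1, 2, …).
For term 5, n = 5, so the run lengths are 6, 7, 10, 14.

VVVVVVfffffff444444444422222222222222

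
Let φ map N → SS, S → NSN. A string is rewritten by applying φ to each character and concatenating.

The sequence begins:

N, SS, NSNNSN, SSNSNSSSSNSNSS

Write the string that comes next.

Applying the rule to each of the 14 symbols of SSNSNSSSSNSNSS gives the pieces NSN NSN SS NSN SS NSN NSN NSN NSN SS NSN SS NSN NSN, which concatenate to the answer.

NSNNSNSSNSNSSNSNNSNNSNNSNSSNSNSSNSNNSN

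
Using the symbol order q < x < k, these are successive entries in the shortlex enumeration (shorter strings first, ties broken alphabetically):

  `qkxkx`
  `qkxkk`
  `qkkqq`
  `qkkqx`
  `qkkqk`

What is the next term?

qkkxq

Find the rightmost character of qkkqk below k, bump it to the next letter, and reset everything to its right to q.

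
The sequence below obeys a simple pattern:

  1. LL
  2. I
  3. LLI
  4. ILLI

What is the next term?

LLIILLI

From term 3 onward, concatenate the second-to-last term with the last: LL·I = LLI, I·LLI = ILLI, …
So term 5 is LLI·ILLI.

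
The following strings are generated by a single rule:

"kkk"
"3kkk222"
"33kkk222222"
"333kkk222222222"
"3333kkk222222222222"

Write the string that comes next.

33333kkk222222222222222

s(k+1) = 3·s(k)·222, so each term gains 3 as a prefix and 222 as a suffix.
So the next term is 3·3333kkk222222222222·222.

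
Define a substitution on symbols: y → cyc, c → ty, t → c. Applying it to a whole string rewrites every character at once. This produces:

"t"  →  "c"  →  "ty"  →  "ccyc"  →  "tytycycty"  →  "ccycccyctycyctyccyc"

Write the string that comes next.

Applying the rule to each of the 19 symbols of ccycccyctycyctyccyc gives the pieces ty ty cyc ty ty ty cyc ty c cyc ty cyc ty c cyc ty ty cyc ty, which concatenate to the answer.

tytycyctytytycyctyccyctycyctyccyctytycycty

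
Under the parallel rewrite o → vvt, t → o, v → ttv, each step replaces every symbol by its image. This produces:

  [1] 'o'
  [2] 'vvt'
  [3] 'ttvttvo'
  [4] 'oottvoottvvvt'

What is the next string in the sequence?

Rewriting the 13 symbols of oottvoottvvvt one by one yields vvt vvt o o ttv vvt vvt o o ttv ttv ttv o; concatenated:

vvtvvtoottvvvtvvtoottvttvttvo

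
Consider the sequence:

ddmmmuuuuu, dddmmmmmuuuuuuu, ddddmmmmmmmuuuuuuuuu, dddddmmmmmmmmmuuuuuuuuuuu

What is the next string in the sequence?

Each string has the form d^{n} m^{2n-1} u^{2n+1}, where the shown terms are n = 2, 3, 4, 5.
For the next term, n = 6, so the run lengths are 6, 11, 13.

ddddddmmmmmmmmmmmuuuuuuuuuuuuu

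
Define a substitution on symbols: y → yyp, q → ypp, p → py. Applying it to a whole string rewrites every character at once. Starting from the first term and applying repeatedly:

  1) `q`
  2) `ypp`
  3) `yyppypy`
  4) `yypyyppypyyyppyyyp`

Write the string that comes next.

Rewriting the 18 symbols of yypyyppypyyyppyyyp one by one yields yyp yyp py yyp yyp py py yyp py yyp yyp yyp py py yyp yyp yyp py; concatenated:

yypyyppyyypyyppypyyyppyyypyypyyppypyyypyypyyppy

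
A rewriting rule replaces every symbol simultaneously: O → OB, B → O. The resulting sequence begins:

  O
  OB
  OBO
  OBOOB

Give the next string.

OBOOBOBO

Expanding OBOOB: O→OB, B→O, O→OB, O→OB, B→O. Concatenated: OB O OB OB O.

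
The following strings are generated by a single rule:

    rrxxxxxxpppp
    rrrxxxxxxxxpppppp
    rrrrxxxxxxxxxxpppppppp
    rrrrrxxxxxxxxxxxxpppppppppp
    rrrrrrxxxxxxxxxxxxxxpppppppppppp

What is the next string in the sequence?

Term n consists of n r's, followed by 2n+2 x's, followed by 2n p's, where the shown terms are n = 2, 3, 4, 5, 6.
For the next term, n = 7, so the run lengths are 7, 16, 14.

rrrrrrrxxxxxxxxxxxxxxxxpppppppppppppp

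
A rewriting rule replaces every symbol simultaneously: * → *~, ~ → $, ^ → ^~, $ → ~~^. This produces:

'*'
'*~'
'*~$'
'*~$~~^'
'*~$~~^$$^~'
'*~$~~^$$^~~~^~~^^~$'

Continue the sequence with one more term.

Rewriting the 19 symbols of *~$~~^$$^~~~^~~^^~$ one by one yields *~ $ ~~^ $ $ ^~ ~~^ ~~^ ^~ $ $ $ ^~ $ $ ^~ ^~ $ ~~^; concatenated:

*~$~~^$$^~~~^~~^^~$$$^~$$^~^~$~~^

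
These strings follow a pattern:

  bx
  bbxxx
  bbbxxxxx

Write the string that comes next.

Each string has the form b^{n} x^{2n-1} (n = 1, 2, …).
For the next term, n = 4, so the run lengths are 4, 7.

bbbbxxxxxxx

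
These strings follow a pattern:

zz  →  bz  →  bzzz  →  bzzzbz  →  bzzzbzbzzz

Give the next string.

From term 3 onward, concatenate the last term with the second-to-last: bz·zz = bzzz, bzzz·bz = bzzzbz, …
Continuing: bzzzbzbzzz · bzzzbz gives term 6.

bzzzbzbzzzbzzzbz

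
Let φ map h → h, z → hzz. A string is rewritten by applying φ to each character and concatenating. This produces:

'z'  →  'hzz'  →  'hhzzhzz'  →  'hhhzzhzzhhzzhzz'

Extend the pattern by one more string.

hhhhzzhzzhhzzhzzhhhzzhzzhhzzhzz

φ(hhhzzhzzhhzzhzz) expands symbol-by-symbol to h h h hzz hzz h hzz hzz h h hzz hzz h hzz hzz; joining the 15 pieces gives the next term.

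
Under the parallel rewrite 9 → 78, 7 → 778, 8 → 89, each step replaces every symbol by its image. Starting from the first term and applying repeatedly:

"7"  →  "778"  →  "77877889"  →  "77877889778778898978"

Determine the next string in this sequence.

7787788977877889897877877889778778898978897877889

Applying the rule to each of the 20 symbols of 77877889778778898978 gives the pieces 778 778 89 778 778 89 89 78 778 778 89 778 778 89 89 78 89 78 778 89, which concatenate to the answer.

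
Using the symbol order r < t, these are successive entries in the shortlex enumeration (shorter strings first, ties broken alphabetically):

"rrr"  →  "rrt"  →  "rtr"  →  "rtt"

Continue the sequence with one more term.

trr

The successor of rtt increments the rightmost position that isn't already t and resets every position after it to r.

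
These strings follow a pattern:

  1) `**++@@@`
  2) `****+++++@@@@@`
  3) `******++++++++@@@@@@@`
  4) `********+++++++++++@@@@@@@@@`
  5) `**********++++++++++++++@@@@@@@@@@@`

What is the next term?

************+++++++++++++++++@@@@@@@@@@@@@

The n-th term is 2n *'s then 3n-1 +'s then 2n+1 @'s (n = 1, 2, …).
For the next term, n = 6, so the run lengths are 12, 17, 13.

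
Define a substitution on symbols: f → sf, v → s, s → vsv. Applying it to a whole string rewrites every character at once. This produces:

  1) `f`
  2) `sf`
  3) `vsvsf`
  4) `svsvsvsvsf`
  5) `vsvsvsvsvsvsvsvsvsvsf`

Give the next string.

Replace each of the 21 characters of vsvsvsvsvsvsvsvsvsvsf in place — s vsv s vsv s vsv s vsv s vsv s vsv s vsv s vsv s vsv s vsv sf — and concatenate.

svsvsvsvsvsvsvsvsvsvsvsvsvsvsvsvsvsvsvsvsf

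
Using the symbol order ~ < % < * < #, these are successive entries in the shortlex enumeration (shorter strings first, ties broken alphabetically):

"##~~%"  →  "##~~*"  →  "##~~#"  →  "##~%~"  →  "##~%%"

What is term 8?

Continuing the enumeration 3 steps past ##~%%: ##~%% → ##~%* → ##~%# → (answer).

##~*~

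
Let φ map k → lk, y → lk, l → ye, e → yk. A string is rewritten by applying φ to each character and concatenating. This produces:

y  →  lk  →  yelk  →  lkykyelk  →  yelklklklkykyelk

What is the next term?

lkykyelkyelkyelkyelklklklkykyelk

φ(yelklklklkykyelk) expands symbol-by-symbol to lk yk ye lk ye lk ye lk ye lk lk lk lk yk ye lk; joining the 16 pieces gives the next term.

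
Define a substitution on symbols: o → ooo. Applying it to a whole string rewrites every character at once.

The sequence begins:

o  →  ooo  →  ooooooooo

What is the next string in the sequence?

ooooooooooooooooooooooooooo

Apply φ to ooooooooo symbol by symbol: o→ooo, o→ooo, o→ooo, o→ooo, o→ooo, o→ooo, o→ooo, o→ooo, o→ooo; joined: ooo ooo ooo ooo ooo ooo ooo ooo ooo.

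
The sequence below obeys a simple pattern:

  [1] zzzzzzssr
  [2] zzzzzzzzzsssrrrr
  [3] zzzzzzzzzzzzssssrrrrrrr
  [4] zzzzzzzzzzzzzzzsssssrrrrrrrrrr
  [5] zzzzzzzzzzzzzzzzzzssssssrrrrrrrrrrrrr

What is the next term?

zzzzzzzzzzzzzzzzzzzzzsssssssrrrrrrrrrrrrrrrr

Term n consists of 3n+3 z's, followed by n+1 s's, followed by 3n-2 r's (n = 1, 2, …).
At n = 6 the blocks have lengths 21, 7, 16.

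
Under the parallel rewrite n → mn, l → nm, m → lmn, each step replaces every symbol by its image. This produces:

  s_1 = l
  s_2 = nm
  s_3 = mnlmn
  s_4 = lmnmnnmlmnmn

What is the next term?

nmlmnmnlmnmnmnlmnnmlmnmnlmnmn

Rewriting each symbol of lmnmnnmlmnmn: l→nm, m→lmn, n→mn, m→lmn, n→mn, n→mn, m→lmn, l→nm, m→lmn, n→mn, m→lmn, n→mn, which concatenates to nm lmn mn lmn mn mn lmn nm lmn mn lmn mn.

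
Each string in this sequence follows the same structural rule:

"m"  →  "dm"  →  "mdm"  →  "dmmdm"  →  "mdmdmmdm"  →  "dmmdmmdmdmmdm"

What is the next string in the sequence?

mdmdmmdmdmmdmmdmdmmdm

From term 3 onward, concatenate the second-to-last term with the last: m·dm = mdm, dm·mdm = dmmdm, …
Continuing: mdmdmmdm · dmmdmmdmdmmdm gives term 7.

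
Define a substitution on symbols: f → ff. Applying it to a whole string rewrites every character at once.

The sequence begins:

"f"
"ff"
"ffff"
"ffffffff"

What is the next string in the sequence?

Apply φ to ffffffff symbol by symbol: f→ff, f→ff, f→ff, f→ff, f→ff, f→ff, f→ff, f→ff; joined: ff ff ff ff ff ff ff ff.

ffffffffffffffff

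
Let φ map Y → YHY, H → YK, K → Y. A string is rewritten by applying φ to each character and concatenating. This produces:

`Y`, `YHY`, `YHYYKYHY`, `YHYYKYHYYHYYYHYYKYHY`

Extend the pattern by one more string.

Replace each of the 20 characters of YHYYKYHYYHYYYHYYKYHY in place — YHY YK YHY YHY Y YHY YK YHY YHY YK YHY YHY YHY YK YHY YHY Y YHY YK YHY — and concatenate.

YHYYKYHYYHYYYHYYKYHYYHYYKYHYYHYYHYYKYHYYHYYYHYYKYHY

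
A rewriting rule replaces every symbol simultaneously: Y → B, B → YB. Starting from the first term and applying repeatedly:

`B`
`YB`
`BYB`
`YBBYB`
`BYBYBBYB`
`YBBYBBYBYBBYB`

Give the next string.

Rewriting the 13 symbols of YBBYBBYBYBBYB one by one yields B YB YB B YB YB B YB B YB YB B YB; concatenated:

BYBYBBYBYBBYBBYBYBBYB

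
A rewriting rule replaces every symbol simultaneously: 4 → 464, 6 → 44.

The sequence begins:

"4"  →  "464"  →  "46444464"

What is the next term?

Rewriting each symbol of 46444464: 4→464, 6→44, 4→464, 4→464, 4→464, 4→464, 6→44, 4→464, which concatenates to 464 44 464 464 464 464 44 464.

4644446446446446444464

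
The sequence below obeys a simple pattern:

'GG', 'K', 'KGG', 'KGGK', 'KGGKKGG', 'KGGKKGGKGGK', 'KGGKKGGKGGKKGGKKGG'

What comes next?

KGGKKGGKGGKKGGKKGGKGGKKGGKGGK

From term 3 onward, concatenate the last term with the second-to-last: K·GG = KGG, KGG·K = KGGK, …
So term 8 is KGGKKGGKGGKKGGKKGG·KGGKKGGKGGK.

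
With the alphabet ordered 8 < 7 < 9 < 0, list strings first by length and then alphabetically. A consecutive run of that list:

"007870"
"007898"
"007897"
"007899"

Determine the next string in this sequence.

Treat 007899 as a base-4 numeral over the given alphabet and add one, carrying through any trailing 0's.

007890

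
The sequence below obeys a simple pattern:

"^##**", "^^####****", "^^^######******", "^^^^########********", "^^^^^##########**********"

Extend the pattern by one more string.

Term n consists of n ^'s, followed by 2n #'s, followed by 2n *'s (n = 1, 2, …).
Setting n = 6 gives 6, 12, 12 characters in each block.

^^^^^^############************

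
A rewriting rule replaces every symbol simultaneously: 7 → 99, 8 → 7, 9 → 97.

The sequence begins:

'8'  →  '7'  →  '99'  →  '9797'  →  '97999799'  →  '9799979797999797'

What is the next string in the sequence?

97999797979997999799979797999799

Applying the rule to each of the 16 symbols of 9799979797999797 gives the pieces 97 99 97 97 97 99 97 99 97 99 97 97 97 99 97 99, which concatenate to the answer.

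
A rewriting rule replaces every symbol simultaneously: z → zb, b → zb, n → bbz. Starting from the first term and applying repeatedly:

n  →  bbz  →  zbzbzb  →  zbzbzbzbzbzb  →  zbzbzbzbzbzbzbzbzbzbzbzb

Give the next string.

Rewriting the 24 symbols of zbzbzbzbzbzbzbzbzbzbzbzb one by one yields zb zb zb zb zb zb zb zb zb zb zb zb zb zb zb zb zb zb zb zb zb zb zb zb; concatenated:

zbzbzbzbzbzbzbzbzbzbzbzbzbzbzbzbzbzbzbzbzbzbzbzb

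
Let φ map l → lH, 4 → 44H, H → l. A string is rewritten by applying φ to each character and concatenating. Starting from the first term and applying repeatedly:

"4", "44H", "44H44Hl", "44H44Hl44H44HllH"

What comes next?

φ(44H44Hl44H44HllH) expands symbol-by-symbol to 44H 44H l 44H 44H l lH 44H 44H l 44H 44H l lH lH l; joining the 16 pieces gives the next term.

44H44Hl44H44HllH44H44Hl44H44HllHlHl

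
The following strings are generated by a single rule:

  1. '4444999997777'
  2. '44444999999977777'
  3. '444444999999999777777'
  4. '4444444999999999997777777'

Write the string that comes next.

Reading off run lengths: 4 runs 4, 5, 6, 7; 9 runs 5, 7, 9, 11; 7 runs 4, 5, 6, 7 — each is linear in n, where the shown terms are n = 3, 4, 5, 6.
At n = 7 the blocks have lengths 8, 13, 8.

44444444999999999999977777777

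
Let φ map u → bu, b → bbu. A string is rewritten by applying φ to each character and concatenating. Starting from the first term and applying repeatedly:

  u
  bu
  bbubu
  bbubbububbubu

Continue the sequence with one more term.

bbubbububbubbububbububbubbububbubu

Replace each of the 13 characters of bbubbububbubu in place — bbu bbu bu bbu bbu bu bbu bu bbu bbu bu bbu bu — and concatenate.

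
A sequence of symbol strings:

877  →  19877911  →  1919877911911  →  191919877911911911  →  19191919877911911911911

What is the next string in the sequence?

1919191919877911911911911911

Each term wraps the previous one in 19 on the left and 911 on the right.
One more step from 19191919877911911911911 gives the answer.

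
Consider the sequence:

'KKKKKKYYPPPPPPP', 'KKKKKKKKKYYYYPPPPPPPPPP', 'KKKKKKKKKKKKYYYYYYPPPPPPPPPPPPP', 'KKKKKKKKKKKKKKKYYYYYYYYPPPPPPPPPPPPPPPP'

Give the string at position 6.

Each string has the form K^{3n} Y^{2n-2} P^{3n+1}, where the shown terms are n = 2, 3, 4, 5.
At n = 7 the blocks have lengths 21, 12, 22.

KKKKKKKKKKKKKKKKKKKKKYYYYYYYYYYYYPPPPPPPPPPPPPPPPPPPPPP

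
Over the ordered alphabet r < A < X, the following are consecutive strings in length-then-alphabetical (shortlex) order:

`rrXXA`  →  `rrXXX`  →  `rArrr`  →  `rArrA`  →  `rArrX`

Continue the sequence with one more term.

The successor of rArrX increments the rightmost position that isn't already X and resets every position after it to r.

rArAr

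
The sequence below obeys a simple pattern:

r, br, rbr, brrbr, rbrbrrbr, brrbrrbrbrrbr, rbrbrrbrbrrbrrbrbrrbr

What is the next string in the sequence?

brrbrrbrbrrbrrbrbrrbrbrrbrrbrbrrbr

Each term (from the third on) is the two preceding terms concatenated in order: term 3 = r·br = rbr.
So term 8 is brrbrrbrbrrbr·rbrbrrbrbrrbrrbrbrrbr.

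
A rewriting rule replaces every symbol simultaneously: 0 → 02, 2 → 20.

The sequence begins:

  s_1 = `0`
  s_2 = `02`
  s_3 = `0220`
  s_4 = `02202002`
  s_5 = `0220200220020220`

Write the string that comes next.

Rewriting the 16 symbols of 0220200220020220 one by one yields 02 20 20 02 20 02 02 20 20 02 02 20 02 20 20 02; concatenated:

02202002200202202002022002202002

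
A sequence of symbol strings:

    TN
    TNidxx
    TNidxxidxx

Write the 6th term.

Each term is the previous one with idxx appended.
From TNidxxidxx, 3 further steps: TNidxxidxx → TNidxxidxxidxx → TNidxxidxxidxxidxx → (answer).

TNidxxidxxidxxidxxidxx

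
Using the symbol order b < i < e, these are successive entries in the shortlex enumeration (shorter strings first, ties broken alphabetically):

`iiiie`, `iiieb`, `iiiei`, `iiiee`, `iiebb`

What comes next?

Find the rightmost character of iiebb below e, bump it to the next letter, and reset everything to its right to b.

iiebi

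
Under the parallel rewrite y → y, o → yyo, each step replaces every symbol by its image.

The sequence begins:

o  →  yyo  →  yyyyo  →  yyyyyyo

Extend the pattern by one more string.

yyyyyyyyo

Apply φ to yyyyyyo symbol by symbol: y→y, y→y, y→y, y→y, y→y, y→y, o→yyo; joined: y y y y y y yyo.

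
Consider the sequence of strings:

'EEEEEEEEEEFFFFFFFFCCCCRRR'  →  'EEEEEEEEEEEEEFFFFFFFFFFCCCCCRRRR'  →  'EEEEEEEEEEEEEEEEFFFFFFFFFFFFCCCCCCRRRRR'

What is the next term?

EEEEEEEEEEEEEEEEEEEFFFFFFFFFFFFFFCCCCCCCRRRRRR

Term n consists of 3n+1 E's, followed by 2n+2 F's, followed by n+1 C's, followed by n R's, where the shown terms are n = 3, 4, 5.
For the next term, n = 6, so the run lengths are 19, 14, 7, 6.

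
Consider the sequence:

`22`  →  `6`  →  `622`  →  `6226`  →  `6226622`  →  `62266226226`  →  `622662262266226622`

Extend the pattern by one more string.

From term 3 onward, concatenate the last term with the second-to-last: 6·22 = 622, 622·6 = 6226, …
So term 8 is 622662262266226622·62266226226.

62266226226622662262266226226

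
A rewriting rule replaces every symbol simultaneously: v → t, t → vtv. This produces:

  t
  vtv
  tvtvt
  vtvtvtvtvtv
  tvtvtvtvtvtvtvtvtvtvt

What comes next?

vtvtvtvtvtvtvtvtvtvtvtvtvtvtvtvtvtvtvtvtvtv

Replace each of the 21 characters of tvtvtvtvtvtvtvtvtvtvt in place — vtv t vtv t vtv t vtv t vtv t vtv t vtv t vtv t vtv t vtv t vtv — and concatenate.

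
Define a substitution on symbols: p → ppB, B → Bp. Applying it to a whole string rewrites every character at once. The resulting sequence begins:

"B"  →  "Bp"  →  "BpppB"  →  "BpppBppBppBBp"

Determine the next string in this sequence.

Applying the rule to each of the 13 symbols of BpppBppBppBBp gives the pieces Bp ppB ppB ppB Bp ppB ppB Bp ppB ppB Bp Bp ppB, which concatenate to the answer.

BpppBppBppBBpppBppBBpppBppBBpBpppB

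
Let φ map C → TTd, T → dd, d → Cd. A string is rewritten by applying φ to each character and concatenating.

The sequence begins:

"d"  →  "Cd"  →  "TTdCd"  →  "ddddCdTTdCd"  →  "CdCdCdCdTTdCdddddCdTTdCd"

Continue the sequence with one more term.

Rewriting the 24 symbols of CdCdCdCdTTdCdddddCdTTdCd one by one yields TTd Cd TTd Cd TTd Cd TTd Cd dd dd Cd TTd Cd Cd Cd Cd Cd TTd Cd dd dd Cd TTd Cd; concatenated:

TTdCdTTdCdTTdCdTTdCdddddCdTTdCdCdCdCdCdTTdCdddddCdTTdCd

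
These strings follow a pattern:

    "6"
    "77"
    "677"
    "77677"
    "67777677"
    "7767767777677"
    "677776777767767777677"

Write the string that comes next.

Each term (from the third on) is the two preceding terms concatenated in order: term 3 = 6·77 = 677.
The next term joins 7767767777677 and 677776777767767777677.

7767767777677677776777767767777677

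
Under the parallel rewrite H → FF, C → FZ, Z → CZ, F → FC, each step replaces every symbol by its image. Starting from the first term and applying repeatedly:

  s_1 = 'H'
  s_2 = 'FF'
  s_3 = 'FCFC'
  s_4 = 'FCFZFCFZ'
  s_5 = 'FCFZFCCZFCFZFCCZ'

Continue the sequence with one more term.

FCFZFCCZFCFZFZCZFCFZFCCZFCFZFZCZ

Replace each of the 16 characters of FCFZFCCZFCFZFCCZ in place — FC FZ FC CZ FC FZ FZ CZ FC FZ FC CZ FC FZ FZ CZ — and concatenate.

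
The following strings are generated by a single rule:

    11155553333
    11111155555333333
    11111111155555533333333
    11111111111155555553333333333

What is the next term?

11111111111111155555555333333333333

Each string has the form 1^{3n} 5^{n+3} 3^{2n+2} (n = 1, 2, …).
Setting n = 5 gives 15, 8, 12 characters in each block.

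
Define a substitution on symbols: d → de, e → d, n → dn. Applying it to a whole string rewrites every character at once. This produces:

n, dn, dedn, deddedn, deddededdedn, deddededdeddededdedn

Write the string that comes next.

deddededdeddededdededdeddededdedn

Replace each of the 20 characters of deddededdeddededdedn in place — de d de de d de d de de d de de d de d de de d de dn — and concatenate.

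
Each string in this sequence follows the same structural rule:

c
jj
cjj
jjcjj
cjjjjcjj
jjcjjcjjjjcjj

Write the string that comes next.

From term 3 onward, concatenate the second-to-last term with the last: c·jj = cjj, jj·cjj = jjcjj, …
Continuing: cjjjjcjj · jjcjjcjjjjcjj gives term 7.

cjjjjcjjjjcjjcjjjjcjj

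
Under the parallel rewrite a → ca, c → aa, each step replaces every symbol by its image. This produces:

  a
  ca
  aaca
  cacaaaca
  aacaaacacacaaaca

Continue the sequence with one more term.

Rewriting the 16 symbols of aacaaacacacaaaca one by one yields ca ca aa ca ca ca aa ca aa ca aa ca ca ca aa ca; concatenated:

cacaaacacacaaacaaacaaacacacaaaca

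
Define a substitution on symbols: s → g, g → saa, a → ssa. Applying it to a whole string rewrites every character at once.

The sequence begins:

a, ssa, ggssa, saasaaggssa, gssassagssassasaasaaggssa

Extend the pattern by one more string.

Replace each of the 25 characters of gssassagssassasaasaaggssa in place — saa g g ssa g g ssa saa g g ssa g g ssa g ssa ssa g ssa ssa saa saa g g ssa — and concatenate.

saaggssaggssasaaggssaggssagssassagssassasaasaaggssa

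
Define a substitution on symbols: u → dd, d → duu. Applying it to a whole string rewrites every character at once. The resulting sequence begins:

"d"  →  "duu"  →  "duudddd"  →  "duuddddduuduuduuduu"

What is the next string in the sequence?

Rewriting the 19 symbols of duuddddduuduuduuduu one by one yields duu dd dd duu duu duu duu duu dd dd duu dd dd duu dd dd duu dd dd; concatenated:

duuddddduuduuduuduuduuddddduuddddduuddddduudddd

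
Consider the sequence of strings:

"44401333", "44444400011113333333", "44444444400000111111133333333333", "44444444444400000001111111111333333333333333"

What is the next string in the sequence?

Term n consists of 3n 4's, followed by 2n-1 0's, followed by 3n-2 1's, followed by 4n-1 3's (n = 1, 2, …).
At n = 5 the blocks have lengths 15, 9, 13, 19.

44444444444444400000000011111111111113333333333333333333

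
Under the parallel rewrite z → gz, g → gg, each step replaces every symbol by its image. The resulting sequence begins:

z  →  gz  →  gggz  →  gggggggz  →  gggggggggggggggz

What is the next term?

gggggggggggggggggggggggggggggggz

φ(gggggggggggggggz) expands symbol-by-symbol to gg gg gg gg gg gg gg gg gg gg gg gg gg gg gg gz; joining the 16 pieces gives the next term.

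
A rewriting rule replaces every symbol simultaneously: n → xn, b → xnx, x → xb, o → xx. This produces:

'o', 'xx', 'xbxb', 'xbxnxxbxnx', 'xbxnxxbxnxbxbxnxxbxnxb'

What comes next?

xbxnxxbxnxbxbxnxxbxnxbxnxxbxnxxbxnxbxbxnxxbxnxbxnx

Replace each of the 22 characters of xbxnxxbxnxbxbxnxxbxnxb in place — xb xnx xb xn xb xb xnx xb xn xb xnx xb xnx xb xn xb xb xnx xb xn xb xnx — and concatenate.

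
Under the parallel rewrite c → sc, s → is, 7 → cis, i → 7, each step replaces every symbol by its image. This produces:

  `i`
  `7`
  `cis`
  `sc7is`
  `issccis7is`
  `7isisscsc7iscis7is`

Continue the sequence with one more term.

cis7is7isisscissccis7issc7iscis7is

φ(7isisscsc7iscis7is) expands symbol-by-symbol to cis 7 is 7 is is sc is sc cis 7 is sc 7 is cis 7 is; joining the 18 pieces gives the next term.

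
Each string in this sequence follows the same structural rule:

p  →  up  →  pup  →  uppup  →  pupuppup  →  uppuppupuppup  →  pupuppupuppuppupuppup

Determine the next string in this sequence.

uppuppupuppuppupuppupuppuppupuppup

This is a Fibonacci-style word recurrence s(k) = s(k−2)·s(k−1): e.g. p·up = pup.
Continuing: uppuppupuppup · pupuppupuppuppupuppup gives term 8.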